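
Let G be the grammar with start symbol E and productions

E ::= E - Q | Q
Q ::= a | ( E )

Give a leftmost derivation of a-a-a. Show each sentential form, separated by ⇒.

E ⇒ E-Q ⇒ E-Q-Q ⇒ Q-Q-Q ⇒ a-Q-Q ⇒ a-a-Q ⇒ a-a-a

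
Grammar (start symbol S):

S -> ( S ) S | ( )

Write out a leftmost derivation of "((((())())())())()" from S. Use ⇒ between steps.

S ⇒ (S)S   [S -> ( S ) S]
(S)S ⇒ ((S)S)S   [S -> ( S ) S]
((S)S)S ⇒ (((S)S)S)S   [S -> ( S ) S]
(((S)S)S)S ⇒ ((((S)S)S)S)S   [S -> ( S ) S]
((((S)S)S)S)S ⇒ ((((())S)S)S)S   [S -> ( )]
((((())S)S)S)S ⇒ ((((())())S)S)S   [S -> ( )]
((((())())S)S)S ⇒ ((((())())())S)S   [S -> ( )]
((((())())())S)S ⇒ ((((())())())())S   [S -> ( )]
((((())())())())S ⇒ ((((())())())())()   [S -> ( )]

S⇒(S)S⇒((S)S)S⇒(((S)S)S)S⇒((((S)S)S)S)S⇒((((())S)S)S)S⇒((((())())S)S)S⇒((((())())())S)S⇒((((())())())())S⇒((((())())())())()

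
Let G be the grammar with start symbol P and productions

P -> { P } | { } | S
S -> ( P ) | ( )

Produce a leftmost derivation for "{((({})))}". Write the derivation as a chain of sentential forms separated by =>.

P => {P} => {S} => {(P)} => {(S)} => {((P))} => {((S))} => {(((P)))} => {((({})))}

P => {P}   [P -> { P }]
{P} => {S}   [P -> S]
{S} => {(P)}   [S -> ( P )]
{(P)} => {(S)}   [P -> S]
{(S)} => {((P))}   [S -> ( P )]
{((P))} => {((S))}   [P -> S]
{((S))} => {(((P)))}   [S -> ( P )]
{(((P)))} => {((({})))}   [P -> { }]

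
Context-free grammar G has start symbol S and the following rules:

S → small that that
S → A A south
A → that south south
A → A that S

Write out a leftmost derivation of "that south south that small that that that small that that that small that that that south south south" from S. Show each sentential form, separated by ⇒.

S ⇒ A A south ⇒ A that S A south ⇒ A that S that S A south ⇒ A that S that S that S A south ⇒ that south south that S that S that S A south ⇒ that south south that small that that that S that S A south ⇒ that south south that small that that that small that that that S A south ⇒ that south south that small that that that small that that that small that that A south ⇒ that south south that small that that that small that that that small that that that south south south

S ⇒ A A south   [S → A A south]
A A south ⇒ A that S A south   [A → A that S]
A that S A south ⇒ A that S that S A south   [A → A that S]
A that S that S A south ⇒ A that S that S that S A south   [A → A that S]
A that S that S that S A south ⇒ that south south that S that S that S A south   [A → that south south]
that south south that S that S that S A south ⇒ that south south that small that that that S that S A south   [S → small that that]
that south south that small that that that S that S A south ⇒ that south south that small that that that small that that that S A south   [S → small that that]
that south south that small that that that small that that that S A south ⇒ that south south that small that that that small that that that small that that A south   [S → small that that]
that south south that small that that that small that that that small that that A south ⇒ that south south that small that that that small that that that small that that that south south south   [A → that south south]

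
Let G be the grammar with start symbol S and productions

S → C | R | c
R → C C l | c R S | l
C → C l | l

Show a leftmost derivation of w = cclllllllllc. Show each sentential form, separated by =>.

S => R   [S → R]
R => cRS   [R → c R S]
cRS => ccRSS   [R → c R S]
ccRSS => ccCClSS   [R → C C l]
ccCClSS => ccClClSS   [C → C l]
ccClClSS => ccCllClSS   [C → C l]
ccCllClSS => ccClllClSS   [C → C l]
ccClllClSS => ccCllllClSS   [C → C l]
ccCllllClSS => ccClllllClSS   [C → C l]
ccClllllClSS => ccllllllClSS   [C → l]
ccllllllClSS => ccllllllllSS   [C → l]
ccllllllllSS => ccllllllllCS   [S → C]
ccllllllllCS => cclllllllllS   [C → l]
cclllllllllS => cclllllllllc   [S → c]

S => R => cRS => ccRSS => ccCClSS => ccClClSS => ccCllClSS => ccClllClSS => ccCllllClSS => ccClllllClSS => ccllllllClSS => ccllllllllSS => ccllllllllCS => cclllllllllS => cclllllllllc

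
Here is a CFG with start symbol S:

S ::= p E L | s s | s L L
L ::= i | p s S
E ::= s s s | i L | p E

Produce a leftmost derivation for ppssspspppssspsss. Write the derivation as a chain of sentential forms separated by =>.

S => pEL => ppEL => ppsssL => ppssspsS => ppssspspEL => ppssspsppEL => ppssspspppEL => ppssspspppsssL => ppssspspppssspsS => ppssspspppssspsss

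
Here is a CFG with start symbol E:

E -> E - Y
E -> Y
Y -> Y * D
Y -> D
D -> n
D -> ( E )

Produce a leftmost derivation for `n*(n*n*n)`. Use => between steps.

E => Y   [E -> Y]
Y => Y*D   [Y -> Y * D]
Y*D => D*D   [Y -> D]
D*D => n*D   [D -> n]
n*D => n*(E)   [D -> ( E )]
n*(E) => n*(Y)   [E -> Y]
n*(Y) => n*(Y*D)   [Y -> Y * D]
n*(Y*D) => n*(Y*D*D)   [Y -> Y * D]
n*(Y*D*D) => n*(D*D*D)   [Y -> D]
n*(D*D*D) => n*(n*D*D)   [D -> n]
n*(n*D*D) => n*(n*n*D)   [D -> n]
n*(n*n*D) => n*(n*n*n)   [D -> n]

E => Y => Y*D => D*D => n*D => n*(E) => n*(Y) => n*(Y*D) => n*(Y*D*D) => n*(D*D*D) => n*(n*D*D) => n*(n*n*D) => n*(n*n*n)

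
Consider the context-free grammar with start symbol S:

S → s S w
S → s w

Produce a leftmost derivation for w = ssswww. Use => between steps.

S=>sSw=>ssSww=>ssswww

S => sSw   [S → s S w]
sSw => ssSww   [S → s S w]
ssSww => ssswww   [S → s w]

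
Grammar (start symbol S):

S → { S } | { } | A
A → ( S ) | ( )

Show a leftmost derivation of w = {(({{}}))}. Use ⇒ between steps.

S ⇒ {S} ⇒ {A} ⇒ {(S)} ⇒ {(A)} ⇒ {((S))} ⇒ {(({S}))} ⇒ {(({{}}))}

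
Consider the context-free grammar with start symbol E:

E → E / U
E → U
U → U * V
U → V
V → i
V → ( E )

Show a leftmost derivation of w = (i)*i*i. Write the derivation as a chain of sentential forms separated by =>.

E => U => U*V => U*V*V => V*V*V => (E)*V*V => (U)*V*V => (V)*V*V => (i)*V*V => (i)*i*V => (i)*i*i

E => U   [E → U]
U => U*V   [U → U * V]
U*V => U*V*V   [U → U * V]
U*V*V => V*V*V   [U → V]
V*V*V => (E)*V*V   [V → ( E )]
(E)*V*V => (U)*V*V   [E → U]
(U)*V*V => (V)*V*V   [U → V]
(V)*V*V => (i)*V*V   [V → i]
(i)*V*V => (i)*i*V   [V → i]
(i)*i*V => (i)*i*i   [V → i]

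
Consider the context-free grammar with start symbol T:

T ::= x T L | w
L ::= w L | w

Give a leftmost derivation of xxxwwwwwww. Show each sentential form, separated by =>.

T => xTL   [T ::= x T L]
xTL => xxTLL   [T ::= x T L]
xxTLL => xxxTLLL   [T ::= x T L]
xxxTLLL => xxxwLLL   [T ::= w]
xxxwLLL => xxxwwLLL   [L ::= w L]
xxxwwLLL => xxxwwwLLL   [L ::= w L]
xxxwwwLLL => xxxwwwwLLL   [L ::= w L]
xxxwwwwLLL => xxxwwwwwLL   [L ::= w]
xxxwwwwwLL => xxxwwwwwwL   [L ::= w]
xxxwwwwwwL => xxxwwwwwww   [L ::= w]

T => xTL => xxTLL => xxxTLLL => xxxwLLL => xxxwwLLL => xxxwwwLLL => xxxwwwwLLL => xxxwwwwwLL => xxxwwwwwwL => xxxwwwwwww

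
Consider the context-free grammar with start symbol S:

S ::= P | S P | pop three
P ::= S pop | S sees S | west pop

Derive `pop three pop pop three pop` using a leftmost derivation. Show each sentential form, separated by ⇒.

S ⇒ S P ⇒ P P ⇒ S pop P ⇒ pop three pop P ⇒ pop three pop S pop ⇒ pop three pop pop three pop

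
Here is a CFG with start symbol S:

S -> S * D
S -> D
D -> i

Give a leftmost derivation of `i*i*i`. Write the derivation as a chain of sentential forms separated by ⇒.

S ⇒ S*D ⇒ S*D*D ⇒ D*D*D ⇒ i*D*D ⇒ i*i*D ⇒ i*i*i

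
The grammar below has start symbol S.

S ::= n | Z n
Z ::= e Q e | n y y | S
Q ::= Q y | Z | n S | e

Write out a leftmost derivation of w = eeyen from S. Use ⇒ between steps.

S ⇒ Zn ⇒ eQen ⇒ eQyen ⇒ eeyen

S ⇒ Zn   [S ::= Z n]
Zn ⇒ eQen   [Z ::= e Q e]
eQen ⇒ eQyen   [Q ::= Q y]
eQyen ⇒ eeyen   [Q ::= e]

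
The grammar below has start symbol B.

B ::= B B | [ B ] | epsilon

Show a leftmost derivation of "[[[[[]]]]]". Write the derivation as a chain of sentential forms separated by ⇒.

B ⇒ [B]   [B ::= [ B ]]
[B] ⇒ [[B]]   [B ::= [ B ]]
[[B]] ⇒ [[[B]]]   [B ::= [ B ]]
[[[B]]] ⇒ [[[[B]]]]   [B ::= [ B ]]
[[[[B]]]] ⇒ [[[[BB]]]]   [B ::= B B]
[[[[BB]]]] ⇒ [[[[BBB]]]]   [B ::= B B]
[[[[BBB]]]] ⇒ [[[[BBBB]]]]   [B ::= B B]
[[[[BBBB]]]] ⇒ [[[[BBBBB]]]]   [B ::= B B]
[[[[BBBBB]]]] ⇒ [[[[[B]BBBB]]]]   [B ::= [ B ]]
[[[[[B]BBBB]]]] ⇒ [[[[[]BBBB]]]]   [B ::= epsilon]
[[[[[]BBBB]]]] ⇒ [[[[[]BBB]]]]   [B ::= epsilon]
[[[[[]BBB]]]] ⇒ [[[[[]BB]]]]   [B ::= epsilon]
[[[[[]BB]]]] ⇒ [[[[[]B]]]]   [B ::= epsilon]
[[[[[]B]]]] ⇒ [[[[[]]]]]   [B ::= epsilon]

B ⇒ [B] ⇒ [[B]] ⇒ [[[B]]] ⇒ [[[[B]]]] ⇒ [[[[BB]]]] ⇒ [[[[BBB]]]] ⇒ [[[[BBBB]]]] ⇒ [[[[BBBBB]]]] ⇒ [[[[[B]BBBB]]]] ⇒ [[[[[]BBBB]]]] ⇒ [[[[[]BBB]]]] ⇒ [[[[[]BB]]]] ⇒ [[[[[]B]]]] ⇒ [[[[[]]]]]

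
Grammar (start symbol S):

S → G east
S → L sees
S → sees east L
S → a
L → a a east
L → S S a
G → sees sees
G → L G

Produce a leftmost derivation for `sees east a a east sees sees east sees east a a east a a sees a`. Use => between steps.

S => sees east L => sees east S S a => sees east G east S a => sees east L G east S a => sees east a a east G east S a => sees east a a east sees sees east S a => sees east a a east sees sees east L sees a => sees east a a east sees sees east S S a sees a => sees east a a east sees sees east sees east L S a sees a => sees east a a east sees sees east sees east a a east S a sees a => sees east a a east sees sees east sees east a a east a a sees a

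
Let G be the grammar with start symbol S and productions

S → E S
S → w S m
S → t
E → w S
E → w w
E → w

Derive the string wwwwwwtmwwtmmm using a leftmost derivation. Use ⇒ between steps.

S ⇒ wSm ⇒ wwSmm ⇒ wwwSmmm ⇒ wwwESmmm ⇒ wwwwSSmmm ⇒ wwwwESSmmm ⇒ wwwwwSSmmm ⇒ wwwwwwSmSmmm ⇒ wwwwwwtmSmmm ⇒ wwwwwwtmESmmm ⇒ wwwwwwtmwwSmmm ⇒ wwwwwwtmwwtmmm

S ⇒ wSm   [S → w S m]
wSm ⇒ wwSmm   [S → w S m]
wwSmm ⇒ wwwSmmm   [S → w S m]
wwwSmmm ⇒ wwwESmmm   [S → E S]
wwwESmmm ⇒ wwwwSSmmm   [E → w S]
wwwwSSmmm ⇒ wwwwESSmmm   [S → E S]
wwwwESSmmm ⇒ wwwwwSSmmm   [E → w]
wwwwwSSmmm ⇒ wwwwwwSmSmmm   [S → w S m]
wwwwwwSmSmmm ⇒ wwwwwwtmSmmm   [S → t]
wwwwwwtmSmmm ⇒ wwwwwwtmESmmm   [S → E S]
wwwwwwtmESmmm ⇒ wwwwwwtmwwSmmm   [E → w w]
wwwwwwtmwwSmmm ⇒ wwwwwwtmwwtmmm   [S → t]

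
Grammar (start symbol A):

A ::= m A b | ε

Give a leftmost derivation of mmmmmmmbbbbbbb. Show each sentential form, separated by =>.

A => mAb   [A ::= m A b]
mAb => mmAbb   [A ::= m A b]
mmAbb => mmmAbbb   [A ::= m A b]
mmmAbbb => mmmmAbbbb   [A ::= m A b]
mmmmAbbbb => mmmmmAbbbbb   [A ::= m A b]
mmmmmAbbbbb => mmmmmmAbbbbbb   [A ::= m A b]
mmmmmmAbbbbbb => mmmmmmmAbbbbbbb   [A ::= m A b]
mmmmmmmAbbbbbbb => mmmmmmmbbbbbbb   [A ::= ε]

A=>mAb=>mmAbb=>mmmAbbb=>mmmmAbbbb=>mmmmmAbbbbb=>mmmmmmAbbbbbb=>mmmmmmmAbbbbbbb=>mmmmmmmbbbbbbb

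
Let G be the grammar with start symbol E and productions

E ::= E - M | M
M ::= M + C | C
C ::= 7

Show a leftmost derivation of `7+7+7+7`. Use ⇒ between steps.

E ⇒ M ⇒ M+C ⇒ M+C+C ⇒ M+C+C+C ⇒ C+C+C+C ⇒ 7+C+C+C ⇒ 7+7+C+C ⇒ 7+7+7+C ⇒ 7+7+7+7

E ⇒ M   [E ::= M]
M ⇒ M+C   [M ::= M + C]
M+C ⇒ M+C+C   [M ::= M + C]
M+C+C ⇒ M+C+C+C   [M ::= M + C]
M+C+C+C ⇒ C+C+C+C   [M ::= C]
C+C+C+C ⇒ 7+C+C+C   [C ::= 7]
7+C+C+C ⇒ 7+7+C+C   [C ::= 7]
7+7+C+C ⇒ 7+7+7+C   [C ::= 7]
7+7+7+C ⇒ 7+7+7+7   [C ::= 7]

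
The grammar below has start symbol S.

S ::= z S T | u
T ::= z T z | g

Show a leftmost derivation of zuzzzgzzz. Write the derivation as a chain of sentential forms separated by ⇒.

S ⇒ zST ⇒ zuT ⇒ zuzTz ⇒ zuzzTzz ⇒ zuzzzTzzz ⇒ zuzzzgzzz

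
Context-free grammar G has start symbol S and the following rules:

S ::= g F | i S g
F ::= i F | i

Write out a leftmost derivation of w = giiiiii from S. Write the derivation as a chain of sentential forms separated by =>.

S => gF   [S ::= g F]
gF => giF   [F ::= i F]
giF => giiF   [F ::= i F]
giiF => giiiF   [F ::= i F]
giiiF => giiiiF   [F ::= i F]
giiiiF => giiiiiF   [F ::= i F]
giiiiiF => giiiiii   [F ::= i]

S => gF => giF => giiF => giiiF => giiiiF => giiiiiF => giiiiii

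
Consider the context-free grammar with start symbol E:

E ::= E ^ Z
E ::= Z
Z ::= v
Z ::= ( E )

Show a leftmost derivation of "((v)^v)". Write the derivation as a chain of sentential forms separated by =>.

E => Z => (E) => (E^Z) => (Z^Z) => ((E)^Z) => ((Z)^Z) => ((v)^Z) => ((v)^v)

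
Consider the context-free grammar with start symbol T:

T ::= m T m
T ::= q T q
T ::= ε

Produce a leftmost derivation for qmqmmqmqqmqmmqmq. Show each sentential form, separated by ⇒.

T ⇒ qTq   [T ::= q T q]
qTq ⇒ qmTmq   [T ::= m T m]
qmTmq ⇒ qmqTqmq   [T ::= q T q]
qmqTqmq ⇒ qmqmTmqmq   [T ::= m T m]
qmqmTmqmq ⇒ qmqmmTmmqmq   [T ::= m T m]
qmqmmTmmqmq ⇒ qmqmmqTqmmqmq   [T ::= q T q]
qmqmmqTqmmqmq ⇒ qmqmmqmTmqmmqmq   [T ::= m T m]
qmqmmqmTmqmmqmq ⇒ qmqmmqmqTqmqmmqmq   [T ::= q T q]
qmqmmqmqTqmqmmqmq ⇒ qmqmmqmqqmqmmqmq   [T ::= ε]

T ⇒ qTq ⇒ qmTmq ⇒ qmqTqmq ⇒ qmqmTmqmq ⇒ qmqmmTmmqmq ⇒ qmqmmqTqmmqmq ⇒ qmqmmqmTmqmmqmq ⇒ qmqmmqmqTqmqmmqmq ⇒ qmqmmqmqqmqmmqmq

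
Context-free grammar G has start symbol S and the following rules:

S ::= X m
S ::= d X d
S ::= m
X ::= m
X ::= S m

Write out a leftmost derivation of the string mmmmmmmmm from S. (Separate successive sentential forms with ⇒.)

S ⇒ Xm ⇒ Smm ⇒ Xmmm ⇒ Smmmm ⇒ Xmmmmm ⇒ Smmmmmm ⇒ Xmmmmmmm ⇒ Smmmmmmmm ⇒ mmmmmmmmm

S ⇒ Xm   [S ::= X m]
Xm ⇒ Smm   [X ::= S m]
Smm ⇒ Xmmm   [S ::= X m]
Xmmm ⇒ Smmmm   [X ::= S m]
Smmmm ⇒ Xmmmmm   [S ::= X m]
Xmmmmm ⇒ Smmmmmm   [X ::= S m]
Smmmmmm ⇒ Xmmmmmmm   [S ::= X m]
Xmmmmmmm ⇒ Smmmmmmmm   [X ::= S m]
Smmmmmmmm ⇒ mmmmmmmmm   [S ::= m]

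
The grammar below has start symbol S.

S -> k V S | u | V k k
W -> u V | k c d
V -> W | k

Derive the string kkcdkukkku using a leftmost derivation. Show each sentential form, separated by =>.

S => kVS => kWS => kkcdS => kkcdkVS => kkcdkWS => kkcdkuVS => kkcdkukS => kkcdkukkVS => kkcdkukkkS => kkcdkukkku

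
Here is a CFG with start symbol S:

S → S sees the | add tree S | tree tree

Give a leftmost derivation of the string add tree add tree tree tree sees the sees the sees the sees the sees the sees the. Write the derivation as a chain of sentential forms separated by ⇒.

S ⇒ S sees the ⇒ add tree S sees the ⇒ add tree add tree S sees the ⇒ add tree add tree S sees the sees the ⇒ add tree add tree S sees the sees the sees the ⇒ add tree add tree S sees the sees the sees the sees the ⇒ add tree add tree S sees the sees the sees the sees the sees the ⇒ add tree add tree S sees the sees the sees the sees the sees the sees the ⇒ add tree add tree tree tree sees the sees the sees the sees the sees the sees the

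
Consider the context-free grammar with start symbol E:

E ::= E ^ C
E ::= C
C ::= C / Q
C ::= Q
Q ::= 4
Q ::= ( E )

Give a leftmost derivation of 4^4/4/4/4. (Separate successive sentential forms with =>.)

E => E^C => C^C => Q^C => 4^C => 4^C/Q => 4^C/Q/Q => 4^C/Q/Q/Q => 4^Q/Q/Q/Q => 4^4/Q/Q/Q => 4^4/4/Q/Q => 4^4/4/4/Q => 4^4/4/4/4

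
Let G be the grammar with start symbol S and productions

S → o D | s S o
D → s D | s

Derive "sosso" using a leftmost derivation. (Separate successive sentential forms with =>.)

S=>sSo=>soDo=>sosDo=>sosso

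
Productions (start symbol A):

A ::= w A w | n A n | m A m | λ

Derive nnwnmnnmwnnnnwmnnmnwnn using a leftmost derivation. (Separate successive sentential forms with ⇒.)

A ⇒ nAn ⇒ nnAnn ⇒ nnwAwnn ⇒ nnwnAnwnn ⇒ nnwnmAmnwnn ⇒ nnwnmnAnmnwnn ⇒ nnwnmnnAnnmnwnn ⇒ nnwnmnnmAmnnmnwnn ⇒ nnwnmnnmwAwmnnmnwnn ⇒ nnwnmnnmwnAnwmnnmnwnn ⇒ nnwnmnnmwnnAnnwmnnmnwnn ⇒ nnwnmnnmwnnnnwmnnmnwnn

A ⇒ nAn   [A ::= n A n]
nAn ⇒ nnAnn   [A ::= n A n]
nnAnn ⇒ nnwAwnn   [A ::= w A w]
nnwAwnn ⇒ nnwnAnwnn   [A ::= n A n]
nnwnAnwnn ⇒ nnwnmAmnwnn   [A ::= m A m]
nnwnmAmnwnn ⇒ nnwnmnAnmnwnn   [A ::= n A n]
nnwnmnAnmnwnn ⇒ nnwnmnnAnnmnwnn   [A ::= n A n]
nnwnmnnAnnmnwnn ⇒ nnwnmnnmAmnnmnwnn   [A ::= m A m]
nnwnmnnmAmnnmnwnn ⇒ nnwnmnnmwAwmnnmnwnn   [A ::= w A w]
nnwnmnnmwAwmnnmnwnn ⇒ nnwnmnnmwnAnwmnnmnwnn   [A ::= n A n]
nnwnmnnmwnAnwmnnmnwnn ⇒ nnwnmnnmwnnAnnwmnnmnwnn   [A ::= n A n]
nnwnmnnmwnnAnnwmnnmnwnn ⇒ nnwnmnnmwnnnnwmnnmnwnn   [A ::= λ]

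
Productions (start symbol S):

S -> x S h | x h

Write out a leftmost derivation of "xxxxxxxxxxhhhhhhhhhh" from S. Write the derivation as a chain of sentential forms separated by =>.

S => xSh   [S -> x S h]
xSh => xxShh   [S -> x S h]
xxShh => xxxShhh   [S -> x S h]
xxxShhh => xxxxShhhh   [S -> x S h]
xxxxShhhh => xxxxxShhhhh   [S -> x S h]
xxxxxShhhhh => xxxxxxShhhhhh   [S -> x S h]
xxxxxxShhhhhh => xxxxxxxShhhhhhh   [S -> x S h]
xxxxxxxShhhhhhh => xxxxxxxxShhhhhhhh   [S -> x S h]
xxxxxxxxShhhhhhhh => xxxxxxxxxShhhhhhhhh   [S -> x S h]
xxxxxxxxxShhhhhhhhh => xxxxxxxxxxhhhhhhhhhh   [S -> x h]

S=>xSh=>xxShh=>xxxShhh=>xxxxShhhh=>xxxxxShhhhh=>xxxxxxShhhhhh=>xxxxxxxShhhhhhh=>xxxxxxxxShhhhhhhh=>xxxxxxxxxShhhhhhhhh=>xxxxxxxxxxhhhhhhhhhh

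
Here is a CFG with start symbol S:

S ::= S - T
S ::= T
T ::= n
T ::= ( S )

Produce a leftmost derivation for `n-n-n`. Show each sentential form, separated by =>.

S => S-T   [S ::= S - T]
S-T => S-T-T   [S ::= S - T]
S-T-T => T-T-T   [S ::= T]
T-T-T => n-T-T   [T ::= n]
n-T-T => n-n-T   [T ::= n]
n-n-T => n-n-n   [T ::= n]

S => S-T => S-T-T => T-T-T => n-T-T => n-n-T => n-n-n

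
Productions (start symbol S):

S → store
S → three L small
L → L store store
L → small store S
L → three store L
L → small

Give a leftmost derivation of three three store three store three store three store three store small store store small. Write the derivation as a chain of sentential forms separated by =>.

S => three L small   [S → three L small]
three L small => three three store L small   [L → three store L]
three three store L small => three three store three store L small   [L → three store L]
three three store three store L small => three three store three store three store L small   [L → three store L]
three three store three store three store L small => three three store three store three store three store L small   [L → three store L]
three three store three store three store three store L small => three three store three store three store three store three store L small   [L → three store L]
three three store three store three store three store three store L small => three three store three store three store three store three store small store S small   [L → small store S]
three three store three store three store three store three store small store S small => three three store three store three store three store three store small store store small   [S → store]

S => three L small => three three store L small => three three store three store L small => three three store three store three store L small => three three store three store three store three store L small => three three store three store three store three store three store L small => three three store three store three store three store three store small store S small => three three store three store three store three store three store small store store small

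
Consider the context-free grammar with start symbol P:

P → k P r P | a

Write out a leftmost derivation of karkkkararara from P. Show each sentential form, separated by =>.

P=>kPrP=>karP=>karkPrP=>karkkPrPrP=>karkkkPrPrPrP=>karkkkarPrPrP=>karkkkararPrP=>karkkkarararP=>karkkkararara

P => kPrP   [P → k P r P]
kPrP => karP   [P → a]
karP => karkPrP   [P → k P r P]
karkPrP => karkkPrPrP   [P → k P r P]
karkkPrPrP => karkkkPrPrPrP   [P → k P r P]
karkkkPrPrPrP => karkkkarPrPrP   [P → a]
karkkkarPrPrP => karkkkararPrP   [P → a]
karkkkararPrP => karkkkarararP   [P → a]
karkkkarararP => karkkkararara   [P → a]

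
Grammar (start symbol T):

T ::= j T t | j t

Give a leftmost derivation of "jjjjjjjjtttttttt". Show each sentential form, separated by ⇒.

T ⇒ jTt   [T ::= j T t]
jTt ⇒ jjTtt   [T ::= j T t]
jjTtt ⇒ jjjTttt   [T ::= j T t]
jjjTttt ⇒ jjjjTtttt   [T ::= j T t]
jjjjTtttt ⇒ jjjjjTttttt   [T ::= j T t]
jjjjjTttttt ⇒ jjjjjjTtttttt   [T ::= j T t]
jjjjjjTtttttt ⇒ jjjjjjjTttttttt   [T ::= j T t]
jjjjjjjTttttttt ⇒ jjjjjjjjtttttttt   [T ::= j t]

T ⇒ jTt ⇒ jjTtt ⇒ jjjTttt ⇒ jjjjTtttt ⇒ jjjjjTttttt ⇒ jjjjjjTtttttt ⇒ jjjjjjjTttttttt ⇒ jjjjjjjjtttttttt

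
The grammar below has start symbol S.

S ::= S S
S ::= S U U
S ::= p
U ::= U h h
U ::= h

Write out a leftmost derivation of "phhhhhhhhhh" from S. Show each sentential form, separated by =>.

S => SUU   [S ::= S U U]
SUU => pUU   [S ::= p]
pUU => pUhhU   [U ::= U h h]
pUhhU => pUhhhhU   [U ::= U h h]
pUhhhhU => phhhhhU   [U ::= h]
phhhhhU => phhhhhUhh   [U ::= U h h]
phhhhhUhh => phhhhhUhhhh   [U ::= U h h]
phhhhhUhhhh => phhhhhhhhhh   [U ::= h]

S=>SUU=>pUU=>pUhhU=>pUhhhhU=>phhhhhU=>phhhhhUhh=>phhhhhUhhhh=>phhhhhhhhhh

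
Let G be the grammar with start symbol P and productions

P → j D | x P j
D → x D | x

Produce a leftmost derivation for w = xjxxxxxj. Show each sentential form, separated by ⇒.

P ⇒ xPj   [P → x P j]
xPj ⇒ xjDj   [P → j D]
xjDj ⇒ xjxDj   [D → x D]
xjxDj ⇒ xjxxDj   [D → x D]
xjxxDj ⇒ xjxxxDj   [D → x D]
xjxxxDj ⇒ xjxxxxDj   [D → x D]
xjxxxxDj ⇒ xjxxxxxj   [D → x]

P ⇒ xPj ⇒ xjDj ⇒ xjxDj ⇒ xjxxDj ⇒ xjxxxDj ⇒ xjxxxxDj ⇒ xjxxxxxj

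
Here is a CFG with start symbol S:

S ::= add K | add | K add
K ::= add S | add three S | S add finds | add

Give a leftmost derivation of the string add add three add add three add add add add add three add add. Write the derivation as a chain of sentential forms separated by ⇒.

S ⇒ add K ⇒ add add three S ⇒ add add three add K ⇒ add add three add add three S ⇒ add add three add add three K add ⇒ add add three add add three add S add ⇒ add add three add add three add add K add ⇒ add add three add add three add add add S add ⇒ add add three add add three add add add add K add ⇒ add add three add add three add add add add add three S add ⇒ add add three add add three add add add add add three add add

S ⇒ add K   [S ::= add K]
add K ⇒ add add three S   [K ::= add three S]
add add three S ⇒ add add three add K   [S ::= add K]
add add three add K ⇒ add add three add add three S   [K ::= add three S]
add add three add add three S ⇒ add add three add add three K add   [S ::= K add]
add add three add add three K add ⇒ add add three add add three add S add   [K ::= add S]
add add three add add three add S add ⇒ add add three add add three add add K add   [S ::= add K]
add add three add add three add add K add ⇒ add add three add add three add add add S add   [K ::= add S]
add add three add add three add add add S add ⇒ add add three add add three add add add add K add   [S ::= add K]
add add three add add three add add add add K add ⇒ add add three add add three add add add add add three S add   [K ::= add three S]
add add three add add three add add add add add three S add ⇒ add add three add add three add add add add add three add add   [S ::= add]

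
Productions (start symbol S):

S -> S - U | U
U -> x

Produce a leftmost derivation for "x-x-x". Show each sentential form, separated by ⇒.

S ⇒ S-U ⇒ S-U-U ⇒ U-U-U ⇒ x-U-U ⇒ x-x-U ⇒ x-x-x

S ⇒ S-U   [S -> S - U]
S-U ⇒ S-U-U   [S -> S - U]
S-U-U ⇒ U-U-U   [S -> U]
U-U-U ⇒ x-U-U   [U -> x]
x-U-U ⇒ x-x-U   [U -> x]
x-x-U ⇒ x-x-x   [U -> x]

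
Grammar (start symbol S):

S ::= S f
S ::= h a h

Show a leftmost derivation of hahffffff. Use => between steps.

S=>Sf=>Sff=>Sfff=>Sffff=>Sfffff=>Sffffff=>hahffffff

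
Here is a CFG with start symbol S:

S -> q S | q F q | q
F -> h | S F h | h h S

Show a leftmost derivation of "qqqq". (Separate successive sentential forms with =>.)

S => qS   [S -> q S]
qS => qqS   [S -> q S]
qqS => qqqS   [S -> q S]
qqqS => qqqq   [S -> q]

S => qS => qqS => qqqS => qqqq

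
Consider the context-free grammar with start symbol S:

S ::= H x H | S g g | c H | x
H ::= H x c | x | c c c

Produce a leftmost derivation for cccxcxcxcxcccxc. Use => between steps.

S=>HxH=>HxcxH=>HxcxcxH=>HxcxcxcxH=>cccxcxcxcxH=>cccxcxcxcxHxc=>cccxcxcxcxcccxc

S => HxH   [S ::= H x H]
HxH => HxcxH   [H ::= H x c]
HxcxH => HxcxcxH   [H ::= H x c]
HxcxcxH => HxcxcxcxH   [H ::= H x c]
HxcxcxcxH => cccxcxcxcxH   [H ::= c c c]
cccxcxcxcxH => cccxcxcxcxHxc   [H ::= H x c]
cccxcxcxcxHxc => cccxcxcxcxcccxc   [H ::= c c c]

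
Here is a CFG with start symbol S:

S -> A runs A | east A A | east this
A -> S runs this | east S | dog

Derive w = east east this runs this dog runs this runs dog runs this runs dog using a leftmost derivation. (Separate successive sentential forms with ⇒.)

S ⇒ A runs A ⇒ S runs this runs A ⇒ A runs A runs this runs A ⇒ S runs this runs A runs this runs A ⇒ east A A runs this runs A runs this runs A ⇒ east S runs this A runs this runs A runs this runs A ⇒ east east this runs this A runs this runs A runs this runs A ⇒ east east this runs this dog runs this runs A runs this runs A ⇒ east east this runs this dog runs this runs dog runs this runs A ⇒ east east this runs this dog runs this runs dog runs this runs dog

S ⇒ A runs A   [S -> A runs A]
A runs A ⇒ S runs this runs A   [A -> S runs this]
S runs this runs A ⇒ A runs A runs this runs A   [S -> A runs A]
A runs A runs this runs A ⇒ S runs this runs A runs this runs A   [A -> S runs this]
S runs this runs A runs this runs A ⇒ east A A runs this runs A runs this runs A   [S -> east A A]
east A A runs this runs A runs this runs A ⇒ east S runs this A runs this runs A runs this runs A   [A -> S runs this]
east S runs this A runs this runs A runs this runs A ⇒ east east this runs this A runs this runs A runs this runs A   [S -> east this]
east east this runs this A runs this runs A runs this runs A ⇒ east east this runs this dog runs this runs A runs this runs A   [A -> dog]
east east this runs this dog runs this runs A runs this runs A ⇒ east east this runs this dog runs this runs dog runs this runs A   [A -> dog]
east east this runs this dog runs this runs dog runs this runs A ⇒ east east this runs this dog runs this runs dog runs this runs dog   [A -> dog]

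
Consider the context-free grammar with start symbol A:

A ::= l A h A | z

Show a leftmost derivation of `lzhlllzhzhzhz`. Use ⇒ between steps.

A ⇒ lAhA ⇒ lzhA ⇒ lzhlAhA ⇒ lzhllAhAhA ⇒ lzhlllAhAhAhA ⇒ lzhlllzhAhAhA ⇒ lzhlllzhzhAhA ⇒ lzhlllzhzhzhA ⇒ lzhlllzhzhzhz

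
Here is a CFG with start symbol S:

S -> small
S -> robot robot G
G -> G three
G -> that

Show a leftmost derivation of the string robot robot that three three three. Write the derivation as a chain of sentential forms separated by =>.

S => robot robot G   [S -> robot robot G]
robot robot G => robot robot G three   [G -> G three]
robot robot G three => robot robot G three three   [G -> G three]
robot robot G three three => robot robot G three three three   [G -> G three]
robot robot G three three three => robot robot that three three three   [G -> that]

S => robot robot G => robot robot G three => robot robot G three three => robot robot G three three three => robot robot that three three three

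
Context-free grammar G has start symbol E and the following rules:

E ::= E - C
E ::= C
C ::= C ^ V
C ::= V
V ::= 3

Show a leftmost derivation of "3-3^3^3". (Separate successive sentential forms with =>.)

E => E-C => C-C => V-C => 3-C => 3-C^V => 3-C^V^V => 3-V^V^V => 3-3^V^V => 3-3^3^V => 3-3^3^3

E => E-C   [E ::= E - C]
E-C => C-C   [E ::= C]
C-C => V-C   [C ::= V]
V-C => 3-C   [V ::= 3]
3-C => 3-C^V   [C ::= C ^ V]
3-C^V => 3-C^V^V   [C ::= C ^ V]
3-C^V^V => 3-V^V^V   [C ::= V]
3-V^V^V => 3-3^V^V   [V ::= 3]
3-3^V^V => 3-3^3^V   [V ::= 3]
3-3^3^V => 3-3^3^3   [V ::= 3]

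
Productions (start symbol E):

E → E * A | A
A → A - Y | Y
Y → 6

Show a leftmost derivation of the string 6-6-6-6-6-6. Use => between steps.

E => A   [E → A]
A => A-Y   [A → A - Y]
A-Y => A-Y-Y   [A → A - Y]
A-Y-Y => A-Y-Y-Y   [A → A - Y]
A-Y-Y-Y => A-Y-Y-Y-Y   [A → A - Y]
A-Y-Y-Y-Y => A-Y-Y-Y-Y-Y   [A → A - Y]
A-Y-Y-Y-Y-Y => Y-Y-Y-Y-Y-Y   [A → Y]
Y-Y-Y-Y-Y-Y => 6-Y-Y-Y-Y-Y   [Y → 6]
6-Y-Y-Y-Y-Y => 6-6-Y-Y-Y-Y   [Y → 6]
6-6-Y-Y-Y-Y => 6-6-6-Y-Y-Y   [Y → 6]
6-6-6-Y-Y-Y => 6-6-6-6-Y-Y   [Y → 6]
6-6-6-6-Y-Y => 6-6-6-6-6-Y   [Y → 6]
6-6-6-6-6-Y => 6-6-6-6-6-6   [Y → 6]

E => A => A-Y => A-Y-Y => A-Y-Y-Y => A-Y-Y-Y-Y => A-Y-Y-Y-Y-Y => Y-Y-Y-Y-Y-Y => 6-Y-Y-Y-Y-Y => 6-6-Y-Y-Y-Y => 6-6-6-Y-Y-Y => 6-6-6-6-Y-Y => 6-6-6-6-6-Y => 6-6-6-6-6-6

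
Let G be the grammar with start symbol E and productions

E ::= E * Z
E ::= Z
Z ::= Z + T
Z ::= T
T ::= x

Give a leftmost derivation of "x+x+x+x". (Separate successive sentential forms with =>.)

E => Z => Z+T => Z+T+T => Z+T+T+T => T+T+T+T => x+T+T+T => x+x+T+T => x+x+x+T => x+x+x+x

E => Z   [E ::= Z]
Z => Z+T   [Z ::= Z + T]
Z+T => Z+T+T   [Z ::= Z + T]
Z+T+T => Z+T+T+T   [Z ::= Z + T]
Z+T+T+T => T+T+T+T   [Z ::= T]
T+T+T+T => x+T+T+T   [T ::= x]
x+T+T+T => x+x+T+T   [T ::= x]
x+x+T+T => x+x+x+T   [T ::= x]
x+x+x+T => x+x+x+x   [T ::= x]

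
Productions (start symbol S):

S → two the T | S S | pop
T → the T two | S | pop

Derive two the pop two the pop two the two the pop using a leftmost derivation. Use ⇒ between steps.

S ⇒ S S ⇒ two the T S ⇒ two the S S ⇒ two the pop S ⇒ two the pop S S ⇒ two the pop two the T S ⇒ two the pop two the pop S ⇒ two the pop two the pop two the T ⇒ two the pop two the pop two the S ⇒ two the pop two the pop two the two the T ⇒ two the pop two the pop two the two the S ⇒ two the pop two the pop two the two the pop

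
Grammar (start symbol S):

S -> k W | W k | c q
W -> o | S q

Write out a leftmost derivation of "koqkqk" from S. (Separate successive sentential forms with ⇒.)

S ⇒ Wk ⇒ Sqk ⇒ Wkqk ⇒ Sqkqk ⇒ kWqkqk ⇒ koqkqk

S ⇒ Wk   [S -> W k]
Wk ⇒ Sqk   [W -> S q]
Sqk ⇒ Wkqk   [S -> W k]
Wkqk ⇒ Sqkqk   [W -> S q]
Sqkqk ⇒ kWqkqk   [S -> k W]
kWqkqk ⇒ koqkqk   [W -> o]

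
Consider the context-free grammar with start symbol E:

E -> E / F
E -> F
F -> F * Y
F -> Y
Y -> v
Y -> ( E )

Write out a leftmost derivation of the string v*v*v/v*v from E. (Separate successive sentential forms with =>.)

E => E/F => F/F => F*Y/F => F*Y*Y/F => Y*Y*Y/F => v*Y*Y/F => v*v*Y/F => v*v*v/F => v*v*v/F*Y => v*v*v/Y*Y => v*v*v/v*Y => v*v*v/v*v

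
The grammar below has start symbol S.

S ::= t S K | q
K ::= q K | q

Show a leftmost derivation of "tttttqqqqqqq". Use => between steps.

S => tSK   [S ::= t S K]
tSK => ttSKK   [S ::= t S K]
ttSKK => tttSKKK   [S ::= t S K]
tttSKKK => ttttSKKKK   [S ::= t S K]
ttttSKKKK => tttttSKKKKK   [S ::= t S K]
tttttSKKKKK => tttttqKKKKK   [S ::= q]
tttttqKKKKK => tttttqqKKKKK   [K ::= q K]
tttttqqKKKKK => tttttqqqKKKK   [K ::= q]
tttttqqqKKKK => tttttqqqqKKK   [K ::= q]
tttttqqqqKKK => tttttqqqqqKK   [K ::= q]
tttttqqqqqKK => tttttqqqqqqK   [K ::= q]
tttttqqqqqqK => tttttqqqqqqq   [K ::= q]

S=>tSK=>ttSKK=>tttSKKK=>ttttSKKKK=>tttttSKKKKK=>tttttqKKKKK=>tttttqqKKKKK=>tttttqqqKKKK=>tttttqqqqKKK=>tttttqqqqqKK=>tttttqqqqqqK=>tttttqqqqqqq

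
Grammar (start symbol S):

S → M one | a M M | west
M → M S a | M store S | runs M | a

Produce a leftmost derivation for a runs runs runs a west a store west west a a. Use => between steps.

S => a M M   [S → a M M]
a M M => a M S a M   [M → M S a]
a M S a M => a runs M S a M   [M → runs M]
a runs M S a M => a runs M store S S a M   [M → M store S]
a runs M store S S a M => a runs M S a store S S a M   [M → M S a]
a runs M S a store S S a M => a runs runs M S a store S S a M   [M → runs M]
a runs runs M S a store S S a M => a runs runs runs M S a store S S a M   [M → runs M]
a runs runs runs M S a store S S a M => a runs runs runs a S a store S S a M   [M → a]
a runs runs runs a S a store S S a M => a runs runs runs a west a store S S a M   [S → west]
a runs runs runs a west a store S S a M => a runs runs runs a west a store west S a M   [S → west]
a runs runs runs a west a store west S a M => a runs runs runs a west a store west west a M   [S → west]
a runs runs runs a west a store west west a M => a runs runs runs a west a store west west a a   [M → a]

S => a M M => a M S a M => a runs M S a M => a runs M store S S a M => a runs M S a store S S a M => a runs runs M S a store S S a M => a runs runs runs M S a store S S a M => a runs runs runs a S a store S S a M => a runs runs runs a west a store S S a M => a runs runs runs a west a store west S a M => a runs runs runs a west a store west west a M => a runs runs runs a west a store west west a a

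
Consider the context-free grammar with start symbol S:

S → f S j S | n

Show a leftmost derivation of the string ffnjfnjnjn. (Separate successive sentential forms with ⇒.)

S ⇒ fSjS   [S → f S j S]
fSjS ⇒ ffSjSjS   [S → f S j S]
ffSjSjS ⇒ ffnjSjS   [S → n]
ffnjSjS ⇒ ffnjfSjSjS   [S → f S j S]
ffnjfSjSjS ⇒ ffnjfnjSjS   [S → n]
ffnjfnjSjS ⇒ ffnjfnjnjS   [S → n]
ffnjfnjnjS ⇒ ffnjfnjnjn   [S → n]

S ⇒ fSjS ⇒ ffSjSjS ⇒ ffnjSjS ⇒ ffnjfSjSjS ⇒ ffnjfnjSjS ⇒ ffnjfnjnjS ⇒ ffnjfnjnjn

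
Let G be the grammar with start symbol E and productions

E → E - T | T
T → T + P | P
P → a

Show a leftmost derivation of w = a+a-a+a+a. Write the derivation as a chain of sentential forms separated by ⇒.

E ⇒ E-T   [E → E - T]
E-T ⇒ T-T   [E → T]
T-T ⇒ T+P-T   [T → T + P]
T+P-T ⇒ P+P-T   [T → P]
P+P-T ⇒ a+P-T   [P → a]
a+P-T ⇒ a+a-T   [P → a]
a+a-T ⇒ a+a-T+P   [T → T + P]
a+a-T+P ⇒ a+a-T+P+P   [T → T + P]
a+a-T+P+P ⇒ a+a-P+P+P   [T → P]
a+a-P+P+P ⇒ a+a-a+P+P   [P → a]
a+a-a+P+P ⇒ a+a-a+a+P   [P → a]
a+a-a+a+P ⇒ a+a-a+a+a   [P → a]

E⇒E-T⇒T-T⇒T+P-T⇒P+P-T⇒a+P-T⇒a+a-T⇒a+a-T+P⇒a+a-T+P+P⇒a+a-P+P+P⇒a+a-a+P+P⇒a+a-a+a+P⇒a+a-a+a+a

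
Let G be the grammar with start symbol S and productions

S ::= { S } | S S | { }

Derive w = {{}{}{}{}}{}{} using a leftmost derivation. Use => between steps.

S=>SS=>SSS=>{S}SS=>{SS}SS=>{SSS}SS=>{SSSS}SS=>{{}SSS}SS=>{{}{}SS}SS=>{{}{}{}S}SS=>{{}{}{}{}}SS=>{{}{}{}{}}{}S=>{{}{}{}{}}{}{}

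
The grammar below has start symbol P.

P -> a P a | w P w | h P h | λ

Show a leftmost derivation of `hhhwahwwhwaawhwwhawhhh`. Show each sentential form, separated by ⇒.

P⇒hPh⇒hhPhh⇒hhhPhhh⇒hhhwPwhhh⇒hhhwaPawhhh⇒hhhwahPhawhhh⇒hhhwahwPwhawhhh⇒hhhwahwwPwwhawhhh⇒hhhwahwwhPhwwhawhhh⇒hhhwahwwhwPwhwwhawhhh⇒hhhwahwwhwaPawhwwhawhhh⇒hhhwahwwhwaawhwwhawhhh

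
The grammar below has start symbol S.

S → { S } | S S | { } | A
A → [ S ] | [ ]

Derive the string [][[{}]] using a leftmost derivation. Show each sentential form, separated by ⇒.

S⇒SS⇒AS⇒[]S⇒[]A⇒[][S]⇒[][A]⇒[][[S]]⇒[][[{}]]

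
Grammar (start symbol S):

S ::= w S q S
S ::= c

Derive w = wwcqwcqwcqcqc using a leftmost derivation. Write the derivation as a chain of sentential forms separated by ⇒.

S ⇒ wSqS ⇒ wwSqSqS ⇒ wwcqSqS ⇒ wwcqwSqSqS ⇒ wwcqwcqSqS ⇒ wwcqwcqwSqSqS ⇒ wwcqwcqwcqSqS ⇒ wwcqwcqwcqcqS ⇒ wwcqwcqwcqcqc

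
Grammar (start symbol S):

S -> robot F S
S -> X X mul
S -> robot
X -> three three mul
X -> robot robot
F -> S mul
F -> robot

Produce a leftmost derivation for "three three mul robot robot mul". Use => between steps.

S => X X mul => three three mul X mul => three three mul robot robot mul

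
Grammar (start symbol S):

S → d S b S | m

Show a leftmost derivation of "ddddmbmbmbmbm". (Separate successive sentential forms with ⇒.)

S ⇒ dSbS ⇒ ddSbSbS ⇒ dddSbSbSbS ⇒ ddddSbSbSbSbS ⇒ ddddmbSbSbSbS ⇒ ddddmbmbSbSbS ⇒ ddddmbmbmbSbS ⇒ ddddmbmbmbmbS ⇒ ddddmbmbmbmbm

S ⇒ dSbS   [S → d S b S]
dSbS ⇒ ddSbSbS   [S → d S b S]
ddSbSbS ⇒ dddSbSbSbS   [S → d S b S]
dddSbSbSbS ⇒ ddddSbSbSbSbS   [S → d S b S]
ddddSbSbSbSbS ⇒ ddddmbSbSbSbS   [S → m]
ddddmbSbSbSbS ⇒ ddddmbmbSbSbS   [S → m]
ddddmbmbSbSbS ⇒ ddddmbmbmbSbS   [S → m]
ddddmbmbmbSbS ⇒ ddddmbmbmbmbS   [S → m]
ddddmbmbmbmbS ⇒ ddddmbmbmbmbm   [S → m]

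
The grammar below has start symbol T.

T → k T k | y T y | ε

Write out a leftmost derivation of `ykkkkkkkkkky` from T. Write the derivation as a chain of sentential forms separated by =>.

T => yTy => ykTky => ykkTkky => ykkkTkkky => ykkkkTkkkky => ykkkkkTkkkkky => ykkkkkkkkkky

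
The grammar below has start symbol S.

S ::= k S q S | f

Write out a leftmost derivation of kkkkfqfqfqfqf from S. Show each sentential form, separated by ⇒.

S ⇒ kSqS ⇒ kkSqSqS ⇒ kkkSqSqSqS ⇒ kkkkSqSqSqSqS ⇒ kkkkfqSqSqSqS ⇒ kkkkfqfqSqSqS ⇒ kkkkfqfqfqSqS ⇒ kkkkfqfqfqfqS ⇒ kkkkfqfqfqfqf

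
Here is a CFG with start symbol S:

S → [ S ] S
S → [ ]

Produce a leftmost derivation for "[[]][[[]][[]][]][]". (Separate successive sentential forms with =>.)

S => [S]S => [[]]S => [[]][S]S => [[]][[S]S]S => [[]][[[]]S]S => [[]][[[]][S]S]S => [[]][[[]][[]]S]S => [[]][[[]][[]][]]S => [[]][[[]][[]][]][]

S => [S]S   [S → [ S ] S]
[S]S => [[]]S   [S → [ ]]
[[]]S => [[]][S]S   [S → [ S ] S]
[[]][S]S => [[]][[S]S]S   [S → [ S ] S]
[[]][[S]S]S => [[]][[[]]S]S   [S → [ ]]
[[]][[[]]S]S => [[]][[[]][S]S]S   [S → [ S ] S]
[[]][[[]][S]S]S => [[]][[[]][[]]S]S   [S → [ ]]
[[]][[[]][[]]S]S => [[]][[[]][[]][]]S   [S → [ ]]
[[]][[[]][[]][]]S => [[]][[[]][[]][]][]   [S → [ ]]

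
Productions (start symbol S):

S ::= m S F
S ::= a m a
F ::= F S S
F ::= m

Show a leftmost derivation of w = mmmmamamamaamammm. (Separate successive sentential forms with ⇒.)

S⇒mSF⇒mmSFF⇒mmmSFFF⇒mmmmSFFFF⇒mmmmamaFFFF⇒mmmmamaFSSFFF⇒mmmmamamSSFFF⇒mmmmamamamaSFFF⇒mmmmamamamaamaFFF⇒mmmmamamamaamamFF⇒mmmmamamamaamammF⇒mmmmamamamaamammm

S ⇒ mSF   [S ::= m S F]
mSF ⇒ mmSFF   [S ::= m S F]
mmSFF ⇒ mmmSFFF   [S ::= m S F]
mmmSFFF ⇒ mmmmSFFFF   [S ::= m S F]
mmmmSFFFF ⇒ mmmmamaFFFF   [S ::= a m a]
mmmmamaFFFF ⇒ mmmmamaFSSFFF   [F ::= F S S]
mmmmamaFSSFFF ⇒ mmmmamamSSFFF   [F ::= m]
mmmmamamSSFFF ⇒ mmmmamamamaSFFF   [S ::= a m a]
mmmmamamamaSFFF ⇒ mmmmamamamaamaFFF   [S ::= a m a]
mmmmamamamaamaFFF ⇒ mmmmamamamaamamFF   [F ::= m]
mmmmamamamaamamFF ⇒ mmmmamamamaamammF   [F ::= m]
mmmmamamamaamammF ⇒ mmmmamamamaamammm   [F ::= m]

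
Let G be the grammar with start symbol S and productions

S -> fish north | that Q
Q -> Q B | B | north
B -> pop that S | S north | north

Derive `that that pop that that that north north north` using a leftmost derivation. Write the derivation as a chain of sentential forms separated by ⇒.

S ⇒ that Q   [S -> that Q]
that Q ⇒ that B   [Q -> B]
that B ⇒ that S north   [B -> S north]
that S north ⇒ that that Q north   [S -> that Q]
that that Q north ⇒ that that B north   [Q -> B]
that that B north ⇒ that that pop that S north   [B -> pop that S]
that that pop that S north ⇒ that that pop that that Q north   [S -> that Q]
that that pop that that Q north ⇒ that that pop that that B north   [Q -> B]
that that pop that that B north ⇒ that that pop that that S north north   [B -> S north]
that that pop that that S north north ⇒ that that pop that that that Q north north   [S -> that Q]
that that pop that that that Q north north ⇒ that that pop that that that B north north   [Q -> B]
that that pop that that that B north north ⇒ that that pop that that that north north north   [B -> north]

S ⇒ that Q ⇒ that B ⇒ that S north ⇒ that that Q north ⇒ that that B north ⇒ that that pop that S north ⇒ that that pop that that Q north ⇒ that that pop that that B north ⇒ that that pop that that S north north ⇒ that that pop that that that Q north north ⇒ that that pop that that that B north north ⇒ that that pop that that that north north north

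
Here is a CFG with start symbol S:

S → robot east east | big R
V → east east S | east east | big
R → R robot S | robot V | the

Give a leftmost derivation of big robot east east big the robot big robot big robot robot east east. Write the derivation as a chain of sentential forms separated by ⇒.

S ⇒ big R   [S → big R]
big R ⇒ big R robot S   [R → R robot S]
big R robot S ⇒ big robot V robot S   [R → robot V]
big robot V robot S ⇒ big robot east east S robot S   [V → east east S]
big robot east east S robot S ⇒ big robot east east big R robot S   [S → big R]
big robot east east big R robot S ⇒ big robot east east big the robot S   [R → the]
big robot east east big the robot S ⇒ big robot east east big the robot big R   [S → big R]
big robot east east big the robot big R ⇒ big robot east east big the robot big R robot S   [R → R robot S]
big robot east east big the robot big R robot S ⇒ big robot east east big the robot big robot V robot S   [R → robot V]
big robot east east big the robot big robot V robot S ⇒ big robot east east big the robot big robot big robot S   [V → big]
big robot east east big the robot big robot big robot S ⇒ big robot east east big the robot big robot big robot robot east east   [S → robot east east]

S ⇒ big R ⇒ big R robot S ⇒ big robot V robot S ⇒ big robot east east S robot S ⇒ big robot east east big R robot S ⇒ big robot east east big the robot S ⇒ big robot east east big the robot big R ⇒ big robot east east big the robot big R robot S ⇒ big robot east east big the robot big robot V robot S ⇒ big robot east east big the robot big robot big robot S ⇒ big robot east east big the robot big robot big robot robot east east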